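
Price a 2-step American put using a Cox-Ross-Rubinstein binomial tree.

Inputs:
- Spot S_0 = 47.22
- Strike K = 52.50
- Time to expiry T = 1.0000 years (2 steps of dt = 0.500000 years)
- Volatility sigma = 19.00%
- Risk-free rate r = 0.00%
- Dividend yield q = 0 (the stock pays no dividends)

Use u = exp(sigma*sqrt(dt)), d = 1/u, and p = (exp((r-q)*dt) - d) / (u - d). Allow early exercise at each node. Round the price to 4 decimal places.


dt = T/N = 0.500000
u = exp(sigma*sqrt(dt)) = 1.143793; d = 1/u = 0.874284
p = (exp((r-q)*dt) - d) / (u - d) = 0.466463
Discount per step: exp(-r*dt) = 1.000000
Stock lattice S(k, i) with i counting down-moves:
  k=0: S(0,0) = 47.2200
  k=1: S(1,0) = 54.0099; S(1,1) = 41.2837
  k=2: S(2,0) = 61.7762; S(2,1) = 47.2200; S(2,2) = 36.0937
Terminal payoffs V(N, i) = max(K - S_T, 0):
  V(2,0) = 0.000000; V(2,1) = 5.280000; V(2,2) = 16.406350
Backward induction: V(k, i) = exp(-r*dt) * [p * V(k+1, i) + (1-p) * V(k+1, i+1)]; then take max(V_cont, immediate exercise) for American.
  V(1,0) = exp(-r*dt) * [p*0.000000 + (1-p)*5.280000] = 2.817076; exercise = 0.000000; V(1,0) = max -> 2.817076
  V(1,1) = exp(-r*dt) * [p*5.280000 + (1-p)*16.406350] = 11.216321; exercise = 11.216321; V(1,1) = max -> 11.216321
  V(0,0) = exp(-r*dt) * [p*2.817076 + (1-p)*11.216321] = 7.298385; exercise = 5.280000; V(0,0) = max -> 7.298385

Answer: Price = V(0,0) = 7.2984


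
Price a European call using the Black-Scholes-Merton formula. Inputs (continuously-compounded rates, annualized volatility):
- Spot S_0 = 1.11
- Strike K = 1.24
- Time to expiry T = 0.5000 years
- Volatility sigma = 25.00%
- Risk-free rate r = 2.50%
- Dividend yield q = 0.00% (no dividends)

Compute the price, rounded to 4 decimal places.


d1 = (ln(S/K) + (r - q + 0.5*sigma^2) * T) / (sigma * sqrt(T)) = -0.46740530
d2 = d1 - sigma * sqrt(T) = -0.64418200
exp(-rT) = 0.98757780; exp(-qT) = 1.00000000
C = S_0 * exp(-qT) * N(d1) - K * exp(-rT) * N(d2)
N(d1) = 0.32010497; N(d2) = 0.25972871
C = 1.1100 * 1.00000000 * 0.32010497 - 1.2400 * 0.98757780 * 0.25972871 = 0.0373

Answer: Price = 0.0373


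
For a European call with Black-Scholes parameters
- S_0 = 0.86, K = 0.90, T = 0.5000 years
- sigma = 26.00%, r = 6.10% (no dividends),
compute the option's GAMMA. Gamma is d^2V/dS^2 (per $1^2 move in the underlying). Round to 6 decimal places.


d1 = 0.0105392956; d2 = -0.1733084675
phi(d1) = 0.3989201244; exp(-qT) = 1.0000000000; exp(-rT) = 0.9699604321
Gamma = exp(-qT) * phi(d1) / (S * sigma * sqrt(T)) = 1.0000000000 * 0.3989201244 / (0.8600 * 0.2600 * 0.7071067812) = 2.523069

Answer: Gamma = 2.523069


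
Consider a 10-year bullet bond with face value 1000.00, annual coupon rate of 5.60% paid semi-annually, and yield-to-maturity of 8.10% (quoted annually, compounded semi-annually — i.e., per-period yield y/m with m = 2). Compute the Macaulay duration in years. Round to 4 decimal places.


Answer: Macaulay duration = 7.5363 years

Derivation:
Coupon per period c = face * coupon_rate / m = 28.000000
Periods per year m = 2; per-period yield y/m = 0.040500
Number of cashflows N = 20
Cashflows (t years, CF_t, discount factor 1/(1+y/m)^(m*t), PV):
  t = 0.5000: CF_t = 28.000000, DF = 0.961076, PV = 26.910139
  t = 1.0000: CF_t = 28.000000, DF = 0.923668, PV = 25.862700
  t = 1.5000: CF_t = 28.000000, DF = 0.887715, PV = 24.856031
  t = 2.0000: CF_t = 28.000000, DF = 0.853162, PV = 23.888545
  t = 2.5000: CF_t = 28.000000, DF = 0.819954, PV = 22.958717
  t = 3.0000: CF_t = 28.000000, DF = 0.788039, PV = 22.065081
  t = 3.5000: CF_t = 28.000000, DF = 0.757365, PV = 21.206229
  t = 4.0000: CF_t = 28.000000, DF = 0.727886, PV = 20.380806
  t = 4.5000: CF_t = 28.000000, DF = 0.699554, PV = 19.587512
  t = 5.0000: CF_t = 28.000000, DF = 0.672325, PV = 18.825095
  t = 5.5000: CF_t = 28.000000, DF = 0.646156, PV = 18.092355
  t = 6.0000: CF_t = 28.000000, DF = 0.621005, PV = 17.388136
  t = 6.5000: CF_t = 28.000000, DF = 0.596833, PV = 16.711327
  t = 7.0000: CF_t = 28.000000, DF = 0.573602, PV = 16.060862
  t = 7.5000: CF_t = 28.000000, DF = 0.551276, PV = 15.435715
  t = 8.0000: CF_t = 28.000000, DF = 0.529818, PV = 14.834902
  t = 8.5000: CF_t = 28.000000, DF = 0.509196, PV = 14.257474
  t = 9.0000: CF_t = 28.000000, DF = 0.489376, PV = 13.702522
  t = 9.5000: CF_t = 28.000000, DF = 0.470328, PV = 13.169171
  t = 10.0000: CF_t = 1028.000000, DF = 0.452021, PV = 464.677264
Price P = sum_t PV_t = 830.870582
Macaulay numerator sum_t t * PV_t:
  t * PV_t at t = 0.5000: 13.455070
  t * PV_t at t = 1.0000: 25.862700
  t * PV_t at t = 1.5000: 37.284046
  t * PV_t at t = 2.0000: 47.777089
  t * PV_t at t = 2.5000: 57.396792
  t * PV_t at t = 3.0000: 66.195243
  t * PV_t at t = 3.5000: 74.221800
  t * PV_t at t = 4.0000: 81.523224
  t * PV_t at t = 4.5000: 88.143803
  t * PV_t at t = 5.0000: 94.125477
  t * PV_t at t = 5.5000: 99.507953
  t * PV_t at t = 6.0000: 104.328813
  t * PV_t at t = 6.5000: 108.623624
  t * PV_t at t = 7.0000: 112.426033
  t * PV_t at t = 7.5000: 115.767866
  t * PV_t at t = 8.0000: 118.679215
  t * PV_t at t = 8.5000: 121.188531
  t * PV_t at t = 9.0000: 123.322698
  t * PV_t at t = 9.5000: 125.107121
  t * PV_t at t = 10.0000: 4646.772641
Macaulay duration D = (sum_t t * PV_t) / P = 6261.709739 / 830.870582 = 7.536324


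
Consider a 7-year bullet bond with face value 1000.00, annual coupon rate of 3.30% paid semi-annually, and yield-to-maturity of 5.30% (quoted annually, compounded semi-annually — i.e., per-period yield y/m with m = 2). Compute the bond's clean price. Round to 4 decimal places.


Answer: Price = 884.2964

Derivation:
Coupon per period c = face * coupon_rate / m = 16.500000
Periods per year m = 2; per-period yield y/m = 0.026500
Number of cashflows N = 14
Cashflows (t years, CF_t, discount factor 1/(1+y/m)^(m*t), PV):
  t = 0.5000: CF_t = 16.500000, DF = 0.974184, PV = 16.074038
  t = 1.0000: CF_t = 16.500000, DF = 0.949035, PV = 15.659073
  t = 1.5000: CF_t = 16.500000, DF = 0.924535, PV = 15.254820
  t = 2.0000: CF_t = 16.500000, DF = 0.900667, PV = 14.861003
  t = 2.5000: CF_t = 16.500000, DF = 0.877415, PV = 14.477353
  t = 3.0000: CF_t = 16.500000, DF = 0.854764, PV = 14.103608
  t = 3.5000: CF_t = 16.500000, DF = 0.832698, PV = 13.739511
  t = 4.0000: CF_t = 16.500000, DF = 0.811201, PV = 13.384813
  t = 4.5000: CF_t = 16.500000, DF = 0.790259, PV = 13.039272
  t = 5.0000: CF_t = 16.500000, DF = 0.769858, PV = 12.702652
  t = 5.5000: CF_t = 16.500000, DF = 0.749983, PV = 12.374722
  t = 6.0000: CF_t = 16.500000, DF = 0.730622, PV = 12.055258
  t = 6.5000: CF_t = 16.500000, DF = 0.711760, PV = 11.744041
  t = 7.0000: CF_t = 1016.500000, DF = 0.693385, PV = 704.826186
Price P = sum_t PV_t = 884.296350


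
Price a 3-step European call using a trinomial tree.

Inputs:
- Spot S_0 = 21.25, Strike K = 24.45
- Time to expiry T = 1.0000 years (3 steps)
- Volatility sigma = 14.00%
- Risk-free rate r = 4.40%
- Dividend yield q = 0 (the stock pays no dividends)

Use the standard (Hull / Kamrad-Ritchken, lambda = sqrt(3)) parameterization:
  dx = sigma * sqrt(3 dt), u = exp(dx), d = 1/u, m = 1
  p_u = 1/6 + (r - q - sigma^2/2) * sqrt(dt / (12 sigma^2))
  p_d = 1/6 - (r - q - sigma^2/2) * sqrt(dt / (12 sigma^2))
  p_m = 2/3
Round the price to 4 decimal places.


Answer: Price = V(0,0) = 0.3691

Derivation:
dt = T/N = 0.333333; dx = sigma*sqrt(3*dt) = 0.140000
u = exp(dx) = 1.150274; d = 1/u = 0.869358
p_u = 0.207381, p_m = 0.666667, p_d = 0.125952
Discount per step: exp(-r*dt) = 0.985440
Stock lattice S(k, j) with j the centered position index:
  k=0: S(0,+0) = 21.2500
  k=1: S(1,-1) = 18.4739; S(1,+0) = 21.2500; S(1,+1) = 24.4433
  k=2: S(2,-2) = 16.0604; S(2,-1) = 18.4739; S(2,+0) = 21.2500; S(2,+1) = 24.4433; S(2,+2) = 28.1165
  k=3: S(3,-3) = 13.9622; S(3,-2) = 16.0604; S(3,-1) = 18.4739; S(3,+0) = 21.2500; S(3,+1) = 24.4433; S(3,+2) = 28.1165; S(3,+3) = 32.3417
Terminal payoffs V(N, j) = max(S_T - K, 0):
  V(3,-3) = 0.000000; V(3,-2) = 0.000000; V(3,-1) = 0.000000; V(3,+0) = 0.000000; V(3,+1) = 0.000000; V(3,+2) = 3.666509; V(3,+3) = 7.891683
Backward induction: V(k, j) = exp(-r*dt) * [p_u * V(k+1, j+1) + p_m * V(k+1, j) + p_d * V(k+1, j-1)]
  V(2,-2) = exp(-r*dt) * [p_u*0.000000 + p_m*0.000000 + p_d*0.000000] = 0.000000
  V(2,-1) = exp(-r*dt) * [p_u*0.000000 + p_m*0.000000 + p_d*0.000000] = 0.000000
  V(2,+0) = exp(-r*dt) * [p_u*0.000000 + p_m*0.000000 + p_d*0.000000] = 0.000000
  V(2,+1) = exp(-r*dt) * [p_u*3.666509 + p_m*0.000000 + p_d*0.000000] = 0.749293
  V(2,+2) = exp(-r*dt) * [p_u*7.891683 + p_m*3.666509 + p_d*0.000000] = 4.021507
  V(1,-1) = exp(-r*dt) * [p_u*0.000000 + p_m*0.000000 + p_d*0.000000] = 0.000000
  V(1,+0) = exp(-r*dt) * [p_u*0.749293 + p_m*0.000000 + p_d*0.000000] = 0.153127
  V(1,+1) = exp(-r*dt) * [p_u*4.021507 + p_m*0.749293 + p_d*0.000000] = 1.314097
  V(0,+0) = exp(-r*dt) * [p_u*1.314097 + p_m*0.153127 + p_d*0.000000] = 0.369149


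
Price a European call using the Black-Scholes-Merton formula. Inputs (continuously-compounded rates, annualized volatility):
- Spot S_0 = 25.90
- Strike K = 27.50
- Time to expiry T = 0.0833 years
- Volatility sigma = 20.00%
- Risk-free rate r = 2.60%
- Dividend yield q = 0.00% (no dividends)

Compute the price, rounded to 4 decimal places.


d1 = (ln(S/K) + (r - q + 0.5*sigma^2) * T) / (sigma * sqrt(T)) = -0.97206955
d2 = d1 - sigma * sqrt(T) = -1.02979303
exp(-rT) = 0.99783654; exp(-qT) = 1.00000000
C = S_0 * exp(-qT) * N(d1) - K * exp(-rT) * N(d2)
N(d1) = 0.16550797; N(d2) = 0.15155359
C = 25.9000 * 1.00000000 * 0.16550797 - 27.5000 * 0.99783654 * 0.15155359 = 0.1279

Answer: Price = 0.1279


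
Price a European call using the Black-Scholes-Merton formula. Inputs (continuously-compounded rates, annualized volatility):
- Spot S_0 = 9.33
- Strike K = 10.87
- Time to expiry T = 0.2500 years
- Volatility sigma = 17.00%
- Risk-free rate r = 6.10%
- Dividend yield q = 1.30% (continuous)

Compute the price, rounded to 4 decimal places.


d1 = (ln(S/K) + (r - q + 0.5*sigma^2) * T) / (sigma * sqrt(T)) = -1.61363749
d2 = d1 - sigma * sqrt(T) = -1.69863749
exp(-rT) = 0.98486569; exp(-qT) = 0.99675528
C = S_0 * exp(-qT) * N(d1) - K * exp(-rT) * N(d2)
N(d1) = 0.05330304; N(d2) = 0.04469375
C = 9.3300 * 0.99675528 * 0.05330304 - 10.8700 * 0.98486569 * 0.04469375 = 0.0172

Answer: Price = 0.0172


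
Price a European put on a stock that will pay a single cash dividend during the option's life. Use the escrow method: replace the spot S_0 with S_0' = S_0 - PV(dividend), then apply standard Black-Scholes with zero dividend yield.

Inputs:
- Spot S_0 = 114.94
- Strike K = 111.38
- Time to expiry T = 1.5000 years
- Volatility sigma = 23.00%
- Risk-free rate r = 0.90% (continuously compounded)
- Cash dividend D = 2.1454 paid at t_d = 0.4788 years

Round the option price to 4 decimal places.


PV(D) = D * exp(-r * t_d) = 2.1454 * 0.99570007 = 2.13617493
S_0' = S_0 - PV(D) = 114.9400 - 2.13617493 = 112.80382507
d1 = (ln(S_0'/K) + (r + sigma^2/2)*T) / (sigma*sqrt(T)) = 0.23386404
d2 = d1 - sigma*sqrt(T) = -0.04782728
exp(-rT) = 0.98659072
N(-d1) = 0.40754527; N(-d2) = 0.51907305
P = K * exp(-rT) * N(-d2) - S_0' * N(-d1) = 111.3800 * 0.98659072 * 0.51907305 - 112.80382507 * 0.40754527 = 11.0664

Answer: Price = 11.0664


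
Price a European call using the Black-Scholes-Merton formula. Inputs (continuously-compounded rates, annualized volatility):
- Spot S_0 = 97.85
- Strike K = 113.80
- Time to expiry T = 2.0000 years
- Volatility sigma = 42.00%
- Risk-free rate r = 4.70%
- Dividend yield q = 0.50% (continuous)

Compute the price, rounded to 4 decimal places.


d1 = (ln(S/K) + (r - q + 0.5*sigma^2) * T) / (sigma * sqrt(T)) = 0.18417299
d2 = d1 - sigma * sqrt(T) = -0.40979671
exp(-rT) = 0.91028276; exp(-qT) = 0.99004983
C = S_0 * exp(-qT) * N(d1) - K * exp(-rT) * N(d2)
N(d1) = 0.57306112; N(d2) = 0.34097754
C = 97.8500 * 0.99004983 * 0.57306112 - 113.8000 * 0.91028276 * 0.34097754 = 20.1942

Answer: Price = 20.1942


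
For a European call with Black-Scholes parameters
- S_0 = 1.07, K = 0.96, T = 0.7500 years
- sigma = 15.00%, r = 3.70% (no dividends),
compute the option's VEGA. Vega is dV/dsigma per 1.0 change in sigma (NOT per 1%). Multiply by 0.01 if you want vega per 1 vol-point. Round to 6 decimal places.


d1 = 1.1136558840; d2 = 0.9837520734
phi(d1) = 0.2145841634; exp(-qT) = 1.0000000000; exp(-rT) = 0.9726314943
Vega = S * exp(-qT) * phi(d1) * sqrt(T) = 1.0700 * 1.0000000000 * 0.2145841634 * 0.8660254038 = 0.198844

Answer: Vega = 0.198844


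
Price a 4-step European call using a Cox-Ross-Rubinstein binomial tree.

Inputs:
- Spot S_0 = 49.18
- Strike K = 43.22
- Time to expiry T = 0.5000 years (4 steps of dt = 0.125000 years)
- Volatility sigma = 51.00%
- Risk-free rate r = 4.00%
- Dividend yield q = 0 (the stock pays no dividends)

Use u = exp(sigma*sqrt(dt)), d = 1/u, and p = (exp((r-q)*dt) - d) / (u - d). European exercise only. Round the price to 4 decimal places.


Answer: Price = V(0,0) = 10.7818

Derivation:
dt = T/N = 0.125000
u = exp(sigma*sqrt(dt)) = 1.197591; d = 1/u = 0.835009
p = (exp((r-q)*dt) - d) / (u - d) = 0.468868
Discount per step: exp(-r*dt) = 0.995012
Stock lattice S(k, i) with i counting down-moves:
  k=0: S(0,0) = 49.1800
  k=1: S(1,0) = 58.8975; S(1,1) = 41.0658
  k=2: S(2,0) = 70.5352; S(2,1) = 49.1800; S(2,2) = 34.2903
  k=3: S(3,0) = 84.4723; S(3,1) = 58.8975; S(3,2) = 41.0658; S(3,3) = 28.6327
  k=4: S(4,0) = 101.1633; S(4,1) = 70.5352; S(4,2) = 49.1800; S(4,3) = 34.2903; S(4,4) = 23.9086
Terminal payoffs V(N, i) = max(S_T - K, 0):
  V(4,0) = 57.943291; V(4,1) = 27.315173; V(4,2) = 5.960000; V(4,3) = 0.000000; V(4,4) = 0.000000
Backward induction: V(k, i) = exp(-r*dt) * [p * V(k+1, i) + (1-p) * V(k+1, i+1)].
  V(3,0) = exp(-r*dt) * [p*57.943291 + (1-p)*27.315173] = 41.467865
  V(3,1) = exp(-r*dt) * [p*27.315173 + (1-p)*5.960000] = 15.893097
  V(3,2) = exp(-r*dt) * [p*5.960000 + (1-p)*0.000000] = 2.780517
  V(3,3) = exp(-r*dt) * [p*0.000000 + (1-p)*0.000000] = 0.000000
  V(2,0) = exp(-r*dt) * [p*41.467865 + (1-p)*15.893097] = 27.745219
  V(2,1) = exp(-r*dt) * [p*15.893097 + (1-p)*2.780517] = 8.884057
  V(2,2) = exp(-r*dt) * [p*2.780517 + (1-p)*0.000000] = 1.297194
  V(1,0) = exp(-r*dt) * [p*27.745219 + (1-p)*8.884057] = 17.639041
  V(1,1) = exp(-r*dt) * [p*8.884057 + (1-p)*1.297194] = 4.830221
  V(0,0) = exp(-r*dt) * [p*17.639041 + (1-p)*4.830221] = 10.781825


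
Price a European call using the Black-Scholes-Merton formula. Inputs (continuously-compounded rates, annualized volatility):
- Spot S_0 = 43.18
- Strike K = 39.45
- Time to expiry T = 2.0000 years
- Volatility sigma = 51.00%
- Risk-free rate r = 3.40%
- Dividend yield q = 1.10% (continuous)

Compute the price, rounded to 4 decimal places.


d1 = (ln(S/K) + (r - q + 0.5*sigma^2) * T) / (sigma * sqrt(T)) = 0.54966235
d2 = d1 - sigma * sqrt(T) = -0.17158656
exp(-rT) = 0.93426047; exp(-qT) = 0.97824024
C = S_0 * exp(-qT) * N(d1) - K * exp(-rT) * N(d2)
N(d1) = 0.70872451; N(d2) = 0.43188129
C = 43.1800 * 0.97824024 * 0.70872451 - 39.4500 * 0.93426047 * 0.43188129 = 14.0192

Answer: Price = 14.0192


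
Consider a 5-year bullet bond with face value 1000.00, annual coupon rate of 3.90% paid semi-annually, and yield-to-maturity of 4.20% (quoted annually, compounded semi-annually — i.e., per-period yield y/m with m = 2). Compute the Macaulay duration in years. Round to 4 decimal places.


Answer: Macaulay duration = 4.5875 years

Derivation:
Coupon per period c = face * coupon_rate / m = 19.500000
Periods per year m = 2; per-period yield y/m = 0.021000
Number of cashflows N = 10
Cashflows (t years, CF_t, discount factor 1/(1+y/m)^(m*t), PV):
  t = 0.5000: CF_t = 19.500000, DF = 0.979432, PV = 19.098923
  t = 1.0000: CF_t = 19.500000, DF = 0.959287, PV = 18.706095
  t = 1.5000: CF_t = 19.500000, DF = 0.939556, PV = 18.321346
  t = 2.0000: CF_t = 19.500000, DF = 0.920231, PV = 17.944512
  t = 2.5000: CF_t = 19.500000, DF = 0.901304, PV = 17.575428
  t = 3.0000: CF_t = 19.500000, DF = 0.882766, PV = 17.213935
  t = 3.5000: CF_t = 19.500000, DF = 0.864609, PV = 16.859878
  t = 4.0000: CF_t = 19.500000, DF = 0.846826, PV = 16.513102
  t = 4.5000: CF_t = 19.500000, DF = 0.829408, PV = 16.173460
  t = 5.0000: CF_t = 1019.500000, DF = 0.812349, PV = 828.189670
Price P = sum_t PV_t = 986.596348
Macaulay numerator sum_t t * PV_t:
  t * PV_t at t = 0.5000: 9.549461
  t * PV_t at t = 1.0000: 18.706095
  t * PV_t at t = 1.5000: 27.482020
  t * PV_t at t = 2.0000: 35.889023
  t * PV_t at t = 2.5000: 43.938569
  t * PV_t at t = 3.0000: 51.641805
  t * PV_t at t = 3.5000: 59.009572
  t * PV_t at t = 4.0000: 66.052410
  t * PV_t at t = 4.5000: 72.780569
  t * PV_t at t = 5.0000: 4140.948350
Macaulay duration D = (sum_t t * PV_t) / P = 4525.997873 / 986.596348 = 4.587487


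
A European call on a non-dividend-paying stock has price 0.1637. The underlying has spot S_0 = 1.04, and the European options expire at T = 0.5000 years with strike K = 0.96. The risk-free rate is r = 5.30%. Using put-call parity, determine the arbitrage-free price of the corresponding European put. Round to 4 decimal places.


Answer: Put price = 0.0586

Derivation:
Put-call parity: C - P = S_0 * exp(-qT) - K * exp(-rT).
S_0 * exp(-qT) = 1.0400 * 1.00000000 = 1.04000000
K * exp(-rT) = 0.9600 * 0.97384804 = 0.93489412
P = C - S*exp(-qT) + K*exp(-rT)
P = 0.1637 - 1.04000000 + 0.93489412 = 0.0586


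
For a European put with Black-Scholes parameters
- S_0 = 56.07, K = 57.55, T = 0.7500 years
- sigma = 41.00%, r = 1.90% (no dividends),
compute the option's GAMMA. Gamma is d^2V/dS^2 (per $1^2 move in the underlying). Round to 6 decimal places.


Answer: Gamma = 0.019831

Derivation:
d1 = 0.1442932802; d2 = -0.2107771353
phi(d1) = 0.3948107240; exp(-qT) = 1.0000000000; exp(-rT) = 0.9858510507
Gamma = exp(-qT) * phi(d1) / (S * sigma * sqrt(T)) = 1.0000000000 * 0.3948107240 / (56.0700 * 0.4100 * 0.8660254038) = 0.019831


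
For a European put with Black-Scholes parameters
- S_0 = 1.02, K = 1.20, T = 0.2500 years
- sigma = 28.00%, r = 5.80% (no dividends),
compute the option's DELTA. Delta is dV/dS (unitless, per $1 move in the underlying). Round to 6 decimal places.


Answer: Delta = -0.838247

Derivation:
d1 = -0.9872780678; d2 = -1.1272780678
phi(d1) = 0.2450488931; exp(-qT) = 1.0000000000; exp(-rT) = 0.9856046187
N(-d1) = 0.8382468303
Delta = -exp(-qT) * N(-d1) = -1.0000000000 * 0.8382468303 = -0.838247


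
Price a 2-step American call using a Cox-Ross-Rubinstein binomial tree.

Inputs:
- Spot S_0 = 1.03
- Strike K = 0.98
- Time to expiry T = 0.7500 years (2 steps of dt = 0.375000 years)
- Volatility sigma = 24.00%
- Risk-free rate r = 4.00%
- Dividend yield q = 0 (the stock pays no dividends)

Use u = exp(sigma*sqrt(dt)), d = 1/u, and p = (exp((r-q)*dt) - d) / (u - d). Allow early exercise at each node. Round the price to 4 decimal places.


Answer: Price = V(0,0) = 0.1275

Derivation:
dt = T/N = 0.375000
u = exp(sigma*sqrt(dt)) = 1.158319; d = 1/u = 0.863320
p = (exp((r-q)*dt) - d) / (u - d) = 0.514555
Discount per step: exp(-r*dt) = 0.985112
Stock lattice S(k, i) with i counting down-moves:
  k=0: S(0,0) = 1.0300
  k=1: S(1,0) = 1.1931; S(1,1) = 0.8892
  k=2: S(2,0) = 1.3820; S(2,1) = 1.0300; S(2,2) = 0.7677
Terminal payoffs V(N, i) = max(S_T - K, 0):
  V(2,0) = 0.401953; V(2,1) = 0.050000; V(2,2) = 0.000000
Backward induction: V(k, i) = exp(-r*dt) * [p * V(k+1, i) + (1-p) * V(k+1, i+1)]; then take max(V_cont, immediate exercise) for American.
  V(1,0) = exp(-r*dt) * [p*0.401953 + (1-p)*0.050000] = 0.227658; exercise = 0.213068; V(1,0) = max -> 0.227658
  V(1,1) = exp(-r*dt) * [p*0.050000 + (1-p)*0.000000] = 0.025345; exercise = 0.000000; V(1,1) = max -> 0.025345
  V(0,0) = exp(-r*dt) * [p*0.227658 + (1-p)*0.025345] = 0.127519; exercise = 0.050000; V(0,0) = max -> 0.127519


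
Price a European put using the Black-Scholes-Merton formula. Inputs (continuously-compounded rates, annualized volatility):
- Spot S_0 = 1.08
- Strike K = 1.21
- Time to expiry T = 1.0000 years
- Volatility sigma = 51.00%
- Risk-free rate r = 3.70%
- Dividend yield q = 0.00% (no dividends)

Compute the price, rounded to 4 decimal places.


Answer: Price = 0.2716

Derivation:
d1 = (ln(S/K) + (r - q + 0.5*sigma^2) * T) / (sigma * sqrt(T)) = 0.10468761
d2 = d1 - sigma * sqrt(T) = -0.40531239
exp(-rT) = 0.96367614; exp(-qT) = 1.00000000
P = K * exp(-rT) * N(-d2) - S_0 * exp(-qT) * N(-d1)
N(-d1) = 0.45831185; N(-d2) = 0.65737605
P = 1.2100 * 0.96367614 * 0.65737605 - 1.0800 * 1.00000000 * 0.45831185 = 0.2716


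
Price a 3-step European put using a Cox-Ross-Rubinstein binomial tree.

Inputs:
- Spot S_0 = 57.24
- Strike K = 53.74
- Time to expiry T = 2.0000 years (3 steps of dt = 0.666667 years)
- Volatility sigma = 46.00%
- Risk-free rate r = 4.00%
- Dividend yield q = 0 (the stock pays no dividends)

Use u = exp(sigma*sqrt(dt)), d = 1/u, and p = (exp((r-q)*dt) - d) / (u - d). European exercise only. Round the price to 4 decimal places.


dt = T/N = 0.666667
u = exp(sigma*sqrt(dt)) = 1.455848; d = 1/u = 0.686885
p = (exp((r-q)*dt) - d) / (u - d) = 0.442337
Discount per step: exp(-r*dt) = 0.973686
Stock lattice S(k, i) with i counting down-moves:
  k=0: S(0,0) = 57.2400
  k=1: S(1,0) = 83.3327; S(1,1) = 39.3173
  k=2: S(2,0) = 121.3198; S(2,1) = 57.2400; S(2,2) = 27.0065
  k=3: S(3,0) = 176.6231; S(3,1) = 83.3327; S(3,2) = 39.3173; S(3,3) = 18.5503
Terminal payoffs V(N, i) = max(K - S_T, 0):
  V(3,0) = 0.000000; V(3,1) = 0.000000; V(3,2) = 14.422704; V(3,3) = 35.189668
Backward induction: V(k, i) = exp(-r*dt) * [p * V(k+1, i) + (1-p) * V(k+1, i+1)].
  V(2,0) = exp(-r*dt) * [p*0.000000 + (1-p)*0.000000] = 0.000000
  V(2,1) = exp(-r*dt) * [p*0.000000 + (1-p)*14.422704] = 7.831368
  V(2,2) = exp(-r*dt) * [p*14.422704 + (1-p)*35.189668] = 25.319412
  V(1,0) = exp(-r*dt) * [p*0.000000 + (1-p)*7.831368] = 4.252346
  V(1,1) = exp(-r*dt) * [p*7.831368 + (1-p)*25.319412] = 17.121105
  V(0,0) = exp(-r*dt) * [p*4.252346 + (1-p)*17.121105] = 11.128042

Answer: Price = V(0,0) = 11.1280


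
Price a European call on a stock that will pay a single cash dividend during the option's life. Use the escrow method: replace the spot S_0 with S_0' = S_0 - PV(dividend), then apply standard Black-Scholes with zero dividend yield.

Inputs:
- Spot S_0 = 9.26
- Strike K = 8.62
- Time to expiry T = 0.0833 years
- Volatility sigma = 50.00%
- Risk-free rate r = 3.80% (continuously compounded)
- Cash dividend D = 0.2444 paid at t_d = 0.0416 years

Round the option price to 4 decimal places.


PV(D) = D * exp(-r * t_d) = 0.2444 * 0.99842045 = 0.24401396
S_0' = S_0 - PV(D) = 9.2600 - 0.24401396 = 9.01598604
d1 = (ln(S_0'/K) + (r + sigma^2/2)*T) / (sigma*sqrt(T)) = 0.40532584
d2 = d1 - sigma*sqrt(T) = 0.26101714
exp(-rT) = 0.99683960
N(d1) = 0.65738099; N(d2) = 0.60296036
C = S_0' * N(d1) - K * exp(-rT) * N(d2) = 9.01598604 * 0.65738099 - 8.6200 * 0.99683960 * 0.60296036 = 0.7458

Answer: Price = 0.7458


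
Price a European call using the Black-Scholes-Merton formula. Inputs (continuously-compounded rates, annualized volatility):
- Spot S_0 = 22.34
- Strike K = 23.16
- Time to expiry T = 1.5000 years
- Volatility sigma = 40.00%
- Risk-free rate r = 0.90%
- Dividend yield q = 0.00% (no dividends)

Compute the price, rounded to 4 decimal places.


d1 = (ln(S/K) + (r - q + 0.5*sigma^2) * T) / (sigma * sqrt(T)) = 0.19892335
d2 = d1 - sigma * sqrt(T) = -0.29097460
exp(-rT) = 0.98659072; exp(-qT) = 1.00000000
C = S_0 * exp(-qT) * N(d1) - K * exp(-rT) * N(d2)
N(d1) = 0.57883865; N(d2) = 0.38553537
C = 22.3400 * 1.00000000 * 0.57883865 - 23.1600 * 0.98659072 * 0.38553537 = 4.1220

Answer: Price = 4.1220


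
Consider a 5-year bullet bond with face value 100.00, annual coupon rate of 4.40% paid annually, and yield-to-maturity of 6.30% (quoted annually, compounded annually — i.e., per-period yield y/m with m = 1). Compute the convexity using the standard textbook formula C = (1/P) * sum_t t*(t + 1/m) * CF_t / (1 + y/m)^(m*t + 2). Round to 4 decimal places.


Answer: Convexity = 23.5718

Derivation:
Coupon per period c = face * coupon_rate / m = 4.400000
Periods per year m = 1; per-period yield y/m = 0.063000
Number of cashflows N = 5
Cashflows (t years, CF_t, discount factor 1/(1+y/m)^(m*t), PV):
  t = 1.0000: CF_t = 4.400000, DF = 0.940734, PV = 4.139229
  t = 2.0000: CF_t = 4.400000, DF = 0.884980, PV = 3.893912
  t = 3.0000: CF_t = 4.400000, DF = 0.832531, PV = 3.663135
  t = 4.0000: CF_t = 4.400000, DF = 0.783190, PV = 3.446034
  t = 5.0000: CF_t = 104.400000, DF = 0.736773, PV = 76.919097
Price P = sum_t PV_t = 92.061407
Convexity numerator sum_t t*(t + 1/m) * CF_t / (1+y/m)^(m*t + 2):
  t = 1.0000: term = 7.326269
  t = 2.0000: term = 20.676207
  t = 3.0000: term = 38.901612
  t = 4.0000: term = 60.993434
  t = 5.0000: term = 2042.155939
Convexity = (1/P) * sum = 2170.053461 / 92.061407 = 23.571804


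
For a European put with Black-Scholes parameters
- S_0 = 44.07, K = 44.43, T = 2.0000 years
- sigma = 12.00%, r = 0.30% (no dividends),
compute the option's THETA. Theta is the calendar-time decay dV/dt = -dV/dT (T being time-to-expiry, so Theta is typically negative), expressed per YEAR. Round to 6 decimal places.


d1 = 0.0722684456; d2 = -0.0974371819
phi(d1) = 0.3979018559; exp(-qT) = 1.0000000000; exp(-rT) = 0.9940179641
Theta = -S*exp(-qT)*phi(d1)*sigma/(2*sqrt(T)) + r*K*exp(-rT)*N(-d2) - q*S*exp(-qT)*N(-d1)
N(-d1) = 0.4711941379; N(-d2) = 0.5388103908; sqrt(T) = 1.4142135624
Term 1 = -44.0700 * 1.0000000000 * 0.3979018559 * 0.1200 / (2 * 1.4142135624) = -0.7439697337
Term 2 = 0.0030 * 44.4300 * 0.9940179641 * 0.5388103908 = 0.0713884189
Term 3 = 0 (no dividend yield, q = 0)
Theta = -0.7439697337 + (0.0713884189) + (0.0000000000) = -0.672581

Answer: Theta = -0.672581


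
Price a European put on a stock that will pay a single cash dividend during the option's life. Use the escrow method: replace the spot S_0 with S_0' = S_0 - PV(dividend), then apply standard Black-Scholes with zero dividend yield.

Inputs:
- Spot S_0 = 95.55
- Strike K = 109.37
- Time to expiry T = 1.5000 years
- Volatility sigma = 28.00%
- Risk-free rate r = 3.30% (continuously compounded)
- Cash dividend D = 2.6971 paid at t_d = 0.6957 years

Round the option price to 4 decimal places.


PV(D) = D * exp(-r * t_d) = 2.6971 * 0.97730343 = 2.63588509
S_0' = S_0 - PV(D) = 95.5500 - 2.63588509 = 92.91411491
d1 = (ln(S_0'/K) + (r + sigma^2/2)*T) / (sigma*sqrt(T)) = -0.15968649
d2 = d1 - sigma*sqrt(T) = -0.50261505
exp(-rT) = 0.95170516
N(-d1) = 0.56343598; N(-d2) = 0.69238253
P = K * exp(-rT) * N(-d2) - S_0' * N(-d1) = 109.3700 * 0.95170516 * 0.69238253 - 92.91411491 * 0.56343598 = 19.7176

Answer: Price = 19.7176


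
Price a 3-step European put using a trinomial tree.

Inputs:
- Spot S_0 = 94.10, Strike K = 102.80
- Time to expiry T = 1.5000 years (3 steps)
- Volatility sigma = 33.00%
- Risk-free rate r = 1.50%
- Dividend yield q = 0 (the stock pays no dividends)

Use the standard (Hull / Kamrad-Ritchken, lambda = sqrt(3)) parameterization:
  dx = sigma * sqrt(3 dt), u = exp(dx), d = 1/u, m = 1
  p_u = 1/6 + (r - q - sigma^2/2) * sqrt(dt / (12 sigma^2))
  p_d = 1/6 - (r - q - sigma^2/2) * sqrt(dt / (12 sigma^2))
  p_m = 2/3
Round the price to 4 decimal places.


dt = T/N = 0.500000; dx = sigma*sqrt(3*dt) = 0.404166
u = exp(dx) = 1.498052; d = 1/u = 0.667533
p_u = 0.142265, p_m = 0.666667, p_d = 0.191069
Discount per step: exp(-r*dt) = 0.992528
Stock lattice S(k, j) with j the centered position index:
  k=0: S(0,+0) = 94.1000
  k=1: S(1,-1) = 62.8149; S(1,+0) = 94.1000; S(1,+1) = 140.9667
  k=2: S(2,-2) = 41.9310; S(2,-1) = 62.8149; S(2,+0) = 94.1000; S(2,+1) = 140.9667; S(2,+2) = 211.1755
  k=3: S(3,-3) = 27.9904; S(3,-2) = 41.9310; S(3,-1) = 62.8149; S(3,+0) = 94.1000; S(3,+1) = 140.9667; S(3,+2) = 211.1755; S(3,+3) = 316.3520
Terminal payoffs V(N, j) = max(K - S_T, 0):
  V(3,-3) = 74.809627; V(3,-2) = 60.868957; V(3,-1) = 39.985104; V(3,+0) = 8.700000; V(3,+1) = 0.000000; V(3,+2) = 0.000000; V(3,+3) = 0.000000
Backward induction: V(k, j) = exp(-r*dt) * [p_u * V(k+1, j+1) + p_m * V(k+1, j) + p_d * V(k+1, j-1)]
  V(2,-2) = exp(-r*dt) * [p_u*39.985104 + p_m*60.868957 + p_d*74.809627] = 60.109039
  V(2,-1) = exp(-r*dt) * [p_u*8.700000 + p_m*39.985104 + p_d*60.868957] = 39.229270
  V(2,+0) = exp(-r*dt) * [p_u*0.000000 + p_m*8.700000 + p_d*39.985104] = 13.339483
  V(2,+1) = exp(-r*dt) * [p_u*0.000000 + p_m*0.000000 + p_d*8.700000] = 1.649878
  V(2,+2) = exp(-r*dt) * [p_u*0.000000 + p_m*0.000000 + p_d*0.000000] = 0.000000
  V(1,-1) = exp(-r*dt) * [p_u*13.339483 + p_m*39.229270 + p_d*60.109039] = 39.240135
  V(1,+0) = exp(-r*dt) * [p_u*1.649878 + p_m*13.339483 + p_d*39.229270] = 16.498989
  V(1,+1) = exp(-r*dt) * [p_u*0.000000 + p_m*1.649878 + p_d*13.339483] = 3.621415
  V(0,+0) = exp(-r*dt) * [p_u*3.621415 + p_m*16.498989 + p_d*39.240135] = 18.870032

Answer: Price = V(0,0) = 18.8700


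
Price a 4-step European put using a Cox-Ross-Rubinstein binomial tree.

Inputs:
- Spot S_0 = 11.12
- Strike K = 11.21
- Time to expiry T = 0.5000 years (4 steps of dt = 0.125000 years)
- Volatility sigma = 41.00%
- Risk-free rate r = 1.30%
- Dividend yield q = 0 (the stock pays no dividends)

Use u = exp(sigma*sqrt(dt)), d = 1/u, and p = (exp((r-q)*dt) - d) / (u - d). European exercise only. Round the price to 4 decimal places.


Answer: Price = V(0,0) = 1.2305

Derivation:
dt = T/N = 0.125000
u = exp(sigma*sqrt(dt)) = 1.155990; d = 1/u = 0.865060
p = (exp((r-q)*dt) - d) / (u - d) = 0.469414
Discount per step: exp(-r*dt) = 0.998376
Stock lattice S(k, i) with i counting down-moves:
  k=0: S(0,0) = 11.1200
  k=1: S(1,0) = 12.8546; S(1,1) = 9.6195
  k=2: S(2,0) = 14.8598; S(2,1) = 11.1200; S(2,2) = 8.3214
  k=3: S(3,0) = 17.1778; S(3,1) = 12.8546; S(3,2) = 9.6195; S(3,3) = 7.1985
  k=4: S(4,0) = 19.8573; S(4,1) = 14.8598; S(4,2) = 11.1200; S(4,3) = 8.3214; S(4,4) = 6.2271
Terminal payoffs V(N, i) = max(K - S_T, 0):
  V(4,0) = 0.000000; V(4,1) = 0.000000; V(4,2) = 0.090000; V(4,3) = 2.888592; V(4,4) = 4.982856
Backward induction: V(k, i) = exp(-r*dt) * [p * V(k+1, i) + (1-p) * V(k+1, i+1)].
  V(3,0) = exp(-r*dt) * [p*0.000000 + (1-p)*0.000000] = 0.000000
  V(3,1) = exp(-r*dt) * [p*0.000000 + (1-p)*0.090000] = 0.047675
  V(3,2) = exp(-r*dt) * [p*0.090000 + (1-p)*2.888592] = 1.572336
  V(3,3) = exp(-r*dt) * [p*2.888592 + (1-p)*4.982856] = 3.993285
  V(2,0) = exp(-r*dt) * [p*0.000000 + (1-p)*0.047675] = 0.025255
  V(2,1) = exp(-r*dt) * [p*0.047675 + (1-p)*1.572336] = 0.855248
  V(2,2) = exp(-r*dt) * [p*1.572336 + (1-p)*3.993285] = 2.852218
  V(1,0) = exp(-r*dt) * [p*0.025255 + (1-p)*0.855248] = 0.464881
  V(1,1) = exp(-r*dt) * [p*0.855248 + (1-p)*2.852218] = 1.911703
  V(0,0) = exp(-r*dt) * [p*0.464881 + (1-p)*1.911703] = 1.230543


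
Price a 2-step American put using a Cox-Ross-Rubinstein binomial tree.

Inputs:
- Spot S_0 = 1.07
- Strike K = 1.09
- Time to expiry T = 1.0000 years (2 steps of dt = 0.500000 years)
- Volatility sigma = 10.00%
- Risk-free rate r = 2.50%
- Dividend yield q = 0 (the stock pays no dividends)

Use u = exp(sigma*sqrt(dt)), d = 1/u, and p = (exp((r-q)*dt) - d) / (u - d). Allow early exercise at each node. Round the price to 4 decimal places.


Answer: Price = V(0,0) = 0.0442

Derivation:
dt = T/N = 0.500000
u = exp(sigma*sqrt(dt)) = 1.073271; d = 1/u = 0.931731
p = (exp((r-q)*dt) - d) / (u - d) = 0.571199
Discount per step: exp(-r*dt) = 0.987578
Stock lattice S(k, i) with i counting down-moves:
  k=0: S(0,0) = 1.0700
  k=1: S(1,0) = 1.1484; S(1,1) = 0.9970
  k=2: S(2,0) = 1.2325; S(2,1) = 1.0700; S(2,2) = 0.9289
Terminal payoffs V(N, i) = max(K - S_T, 0):
  V(2,0) = 0.000000; V(2,1) = 0.020000; V(2,2) = 0.161108
Backward induction: V(k, i) = exp(-r*dt) * [p * V(k+1, i) + (1-p) * V(k+1, i+1)]; then take max(V_cont, immediate exercise) for American.
  V(1,0) = exp(-r*dt) * [p*0.000000 + (1-p)*0.020000] = 0.008469; exercise = 0.000000; V(1,0) = max -> 0.008469
  V(1,1) = exp(-r*dt) * [p*0.020000 + (1-p)*0.161108] = 0.079507; exercise = 0.093047; V(1,1) = max -> 0.093047
  V(0,0) = exp(-r*dt) * [p*0.008469 + (1-p)*0.093047] = 0.044181; exercise = 0.020000; V(0,0) = max -> 0.044181


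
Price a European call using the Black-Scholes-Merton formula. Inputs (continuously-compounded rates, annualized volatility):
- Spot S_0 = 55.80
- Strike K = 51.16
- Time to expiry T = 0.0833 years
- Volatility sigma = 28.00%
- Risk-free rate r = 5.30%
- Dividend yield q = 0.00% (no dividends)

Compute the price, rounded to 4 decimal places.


d1 = (ln(S/K) + (r - q + 0.5*sigma^2) * T) / (sigma * sqrt(T)) = 1.16932058
d2 = d1 - sigma * sqrt(T) = 1.08850771
exp(-rT) = 0.99559483; exp(-qT) = 1.00000000
C = S_0 * exp(-qT) * N(d1) - K * exp(-rT) * N(d2)
N(d1) = 0.87886275; N(d2) = 0.86181448
C = 55.8000 * 1.00000000 * 0.87886275 - 51.1600 * 0.99559483 * 0.86181448 = 5.1443

Answer: Price = 5.1443


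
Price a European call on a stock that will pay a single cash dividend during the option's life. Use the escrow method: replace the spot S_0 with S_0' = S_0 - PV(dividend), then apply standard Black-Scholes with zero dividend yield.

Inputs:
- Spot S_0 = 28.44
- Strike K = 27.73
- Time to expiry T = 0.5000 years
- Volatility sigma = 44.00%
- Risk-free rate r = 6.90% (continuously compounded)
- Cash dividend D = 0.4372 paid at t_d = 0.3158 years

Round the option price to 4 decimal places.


PV(D) = D * exp(-r * t_d) = 0.4372 * 0.97844549 = 0.42777637
S_0' = S_0 - PV(D) = 28.4400 - 0.42777637 = 28.01222363
d1 = (ln(S_0'/K) + (r + sigma^2/2)*T) / (sigma*sqrt(T)) = 0.29899725
d2 = d1 - sigma*sqrt(T) = -0.01212973
exp(-rT) = 0.96608834
N(d1) = 0.61752893; N(d2) = 0.49516106
C = S_0' * N(d1) - K * exp(-rT) * N(d2) = 28.01222363 * 0.61752893 - 27.7300 * 0.96608834 * 0.49516106 = 4.0332

Answer: Price = 4.0332


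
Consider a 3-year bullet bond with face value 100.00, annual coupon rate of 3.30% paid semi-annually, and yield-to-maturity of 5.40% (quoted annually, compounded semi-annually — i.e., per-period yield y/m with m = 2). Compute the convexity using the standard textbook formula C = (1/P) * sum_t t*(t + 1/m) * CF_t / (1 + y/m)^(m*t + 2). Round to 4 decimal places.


Answer: Convexity = 9.4114

Derivation:
Coupon per period c = face * coupon_rate / m = 1.650000
Periods per year m = 2; per-period yield y/m = 0.027000
Number of cashflows N = 6
Cashflows (t years, CF_t, discount factor 1/(1+y/m)^(m*t), PV):
  t = 0.5000: CF_t = 1.650000, DF = 0.973710, PV = 1.606621
  t = 1.0000: CF_t = 1.650000, DF = 0.948111, PV = 1.564383
  t = 1.5000: CF_t = 1.650000, DF = 0.923185, PV = 1.523255
  t = 2.0000: CF_t = 1.650000, DF = 0.898914, PV = 1.483208
  t = 2.5000: CF_t = 1.650000, DF = 0.875282, PV = 1.444215
  t = 3.0000: CF_t = 101.650000, DF = 0.852270, PV = 86.633273
Price P = sum_t PV_t = 94.254955
Convexity numerator sum_t t*(t + 1/m) * CF_t / (1+y/m)^(m*t + 2):
  t = 0.5000: term = 0.761628
  t = 1.0000: term = 2.224813
  t = 1.5000: term = 4.332644
  t = 2.0000: term = 7.031230
  t = 2.5000: term = 10.269566
  t = 3.0000: term = 862.448425
Convexity = (1/P) * sum = 887.068305 / 94.254955 = 9.411371


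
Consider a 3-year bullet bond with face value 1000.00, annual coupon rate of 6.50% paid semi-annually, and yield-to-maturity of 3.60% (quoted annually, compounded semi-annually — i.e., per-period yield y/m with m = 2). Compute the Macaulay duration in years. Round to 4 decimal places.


Answer: Macaulay duration = 2.7838 years

Derivation:
Coupon per period c = face * coupon_rate / m = 32.500000
Periods per year m = 2; per-period yield y/m = 0.018000
Number of cashflows N = 6
Cashflows (t years, CF_t, discount factor 1/(1+y/m)^(m*t), PV):
  t = 0.5000: CF_t = 32.500000, DF = 0.982318, PV = 31.925344
  t = 1.0000: CF_t = 32.500000, DF = 0.964949, PV = 31.360849
  t = 1.5000: CF_t = 32.500000, DF = 0.947887, PV = 30.806335
  t = 2.0000: CF_t = 32.500000, DF = 0.931127, PV = 30.261625
  t = 2.5000: CF_t = 32.500000, DF = 0.914663, PV = 29.726547
  t = 3.0000: CF_t = 1032.500000, DF = 0.898490, PV = 927.691105
Price P = sum_t PV_t = 1081.771804
Macaulay numerator sum_t t * PV_t:
  t * PV_t at t = 0.5000: 15.962672
  t * PV_t at t = 1.0000: 31.360849
  t * PV_t at t = 1.5000: 46.209502
  t * PV_t at t = 2.0000: 60.523251
  t * PV_t at t = 2.5000: 74.316369
  t * PV_t at t = 3.0000: 2783.073314
Macaulay duration D = (sum_t t * PV_t) / P = 3011.445955 / 1081.771804 = 2.783809


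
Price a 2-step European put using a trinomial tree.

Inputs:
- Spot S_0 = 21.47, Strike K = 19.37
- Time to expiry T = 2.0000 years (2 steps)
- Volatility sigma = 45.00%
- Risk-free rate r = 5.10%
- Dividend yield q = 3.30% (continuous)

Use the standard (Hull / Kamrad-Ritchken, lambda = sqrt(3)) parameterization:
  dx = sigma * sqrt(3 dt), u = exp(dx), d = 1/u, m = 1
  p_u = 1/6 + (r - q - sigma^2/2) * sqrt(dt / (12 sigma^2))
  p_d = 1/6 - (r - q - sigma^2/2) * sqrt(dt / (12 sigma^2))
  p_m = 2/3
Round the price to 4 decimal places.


Answer: Price = V(0,0) = 3.1728

Derivation:
dt = T/N = 1.000000; dx = sigma*sqrt(3*dt) = 0.779423
u = exp(dx) = 2.180214; d = 1/u = 0.458671
p_u = 0.113262, p_m = 0.666667, p_d = 0.220072
Discount per step: exp(-r*dt) = 0.950279
Stock lattice S(k, j) with j the centered position index:
  k=0: S(0,+0) = 21.4700
  k=1: S(1,-1) = 9.8477; S(1,+0) = 21.4700; S(1,+1) = 46.8092
  k=2: S(2,-2) = 4.5168; S(2,-1) = 9.8477; S(2,+0) = 21.4700; S(2,+1) = 46.8092; S(2,+2) = 102.0540
Terminal payoffs V(N, j) = max(K - S_T, 0):
  V(2,-2) = 14.853168; V(2,-1) = 9.522341; V(2,+0) = 0.000000; V(2,+1) = 0.000000; V(2,+2) = 0.000000
Backward induction: V(k, j) = exp(-r*dt) * [p_u * V(k+1, j+1) + p_m * V(k+1, j) + p_d * V(k+1, j-1)]
  V(1,-1) = exp(-r*dt) * [p_u*0.000000 + p_m*9.522341 + p_d*14.853168] = 9.138818
  V(1,+0) = exp(-r*dt) * [p_u*0.000000 + p_m*0.000000 + p_d*9.522341] = 1.991401
  V(1,+1) = exp(-r*dt) * [p_u*0.000000 + p_m*0.000000 + p_d*0.000000] = 0.000000
  V(0,+0) = exp(-r*dt) * [p_u*0.000000 + p_m*1.991401 + p_d*9.138818] = 3.172785


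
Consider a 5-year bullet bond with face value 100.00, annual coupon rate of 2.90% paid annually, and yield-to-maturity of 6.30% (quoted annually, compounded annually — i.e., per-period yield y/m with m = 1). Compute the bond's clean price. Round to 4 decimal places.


Answer: Price = 85.7941

Derivation:
Coupon per period c = face * coupon_rate / m = 2.900000
Periods per year m = 1; per-period yield y/m = 0.063000
Number of cashflows N = 5
Cashflows (t years, CF_t, discount factor 1/(1+y/m)^(m*t), PV):
  t = 1.0000: CF_t = 2.900000, DF = 0.940734, PV = 2.728128
  t = 2.0000: CF_t = 2.900000, DF = 0.884980, PV = 2.566442
  t = 3.0000: CF_t = 2.900000, DF = 0.832531, PV = 2.414339
  t = 4.0000: CF_t = 2.900000, DF = 0.783190, PV = 2.271250
  t = 5.0000: CF_t = 102.900000, DF = 0.736773, PV = 75.813937
Price P = sum_t PV_t = 85.794096


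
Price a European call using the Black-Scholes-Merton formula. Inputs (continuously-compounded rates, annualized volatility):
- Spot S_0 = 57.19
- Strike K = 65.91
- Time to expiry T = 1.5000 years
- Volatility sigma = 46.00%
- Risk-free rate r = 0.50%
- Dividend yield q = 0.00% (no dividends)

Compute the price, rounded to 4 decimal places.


Answer: Price = 9.8590

Derivation:
d1 = (ln(S/K) + (r - q + 0.5*sigma^2) * T) / (sigma * sqrt(T)) = 0.04311259
d2 = d1 - sigma * sqrt(T) = -0.52027005
exp(-rT) = 0.99252805; exp(-qT) = 1.00000000
C = S_0 * exp(-qT) * N(d1) - K * exp(-rT) * N(d2)
N(d1) = 0.51719411; N(d2) = 0.30143768
C = 57.1900 * 1.00000000 * 0.51719411 - 65.9100 * 0.99252805 * 0.30143768 = 9.8590


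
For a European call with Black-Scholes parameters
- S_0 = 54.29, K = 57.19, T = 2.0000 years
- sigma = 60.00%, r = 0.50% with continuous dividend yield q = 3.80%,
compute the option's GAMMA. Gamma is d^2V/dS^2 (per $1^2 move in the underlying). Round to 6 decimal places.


Answer: Gamma = 0.007707

Derivation:
d1 = 0.2851537613; d2 = -0.5633743761
phi(d1) = 0.3830480399; exp(-qT) = 0.9268162066; exp(-rT) = 0.9900498337
Gamma = exp(-qT) * phi(d1) / (S * sigma * sqrt(T)) = 0.9268162066 * 0.3830480399 / (54.2900 * 0.6000 * 1.4142135624) = 0.007707


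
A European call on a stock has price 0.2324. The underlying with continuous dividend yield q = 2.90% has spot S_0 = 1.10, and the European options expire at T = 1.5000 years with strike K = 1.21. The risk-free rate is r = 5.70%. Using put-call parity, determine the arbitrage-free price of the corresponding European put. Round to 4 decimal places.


Put-call parity: C - P = S_0 * exp(-qT) - K * exp(-rT).
S_0 * exp(-qT) = 1.1000 * 0.95743255 = 1.05317581
K * exp(-rT) = 1.2100 * 0.91805314 = 1.11084430
P = C - S*exp(-qT) + K*exp(-rT)
P = 0.2324 - 1.05317581 + 1.11084430 = 0.2901

Answer: Put price = 0.2901
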